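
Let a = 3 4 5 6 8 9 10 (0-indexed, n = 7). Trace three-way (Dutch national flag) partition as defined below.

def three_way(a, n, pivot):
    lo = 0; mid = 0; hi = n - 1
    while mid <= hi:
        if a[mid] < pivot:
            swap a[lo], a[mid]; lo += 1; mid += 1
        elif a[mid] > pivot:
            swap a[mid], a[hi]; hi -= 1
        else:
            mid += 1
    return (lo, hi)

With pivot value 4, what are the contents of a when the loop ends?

3 4 6 8 9 10 5

pivot = 4; lo=0, mid=0, hi=6
a[mid]=3<4: swap a[0],a[0]; lo=1,mid=1 → 3 4 5 6 8 9 10
a[mid]=4=4: mid=2
a[mid]=5>4: swap a[2],a[6]; hi=5 → 3 4 10 6 8 9 5
a[mid]=10>4: swap a[2],a[5]; hi=4 → 3 4 9 6 8 10 5
a[mid]=9>4: swap a[2],a[4]; hi=3 → 3 4 8 6 9 10 5
a[mid]=8>4: swap a[2],a[3]; hi=2 → 3 4 6 8 9 10 5
a[mid]=6>4: swap a[2],a[2]; hi=1 → 3 4 6 8 9 10 5
end: lo=1, hi=1; a = 3 4 6 8 9 10 5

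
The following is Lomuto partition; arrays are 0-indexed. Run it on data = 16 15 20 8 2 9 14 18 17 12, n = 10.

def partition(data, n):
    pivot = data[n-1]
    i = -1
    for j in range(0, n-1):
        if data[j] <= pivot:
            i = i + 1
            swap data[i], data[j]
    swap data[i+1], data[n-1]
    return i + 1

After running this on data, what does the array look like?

pivot=12, i=-1
j=0: 16>12, skip
j=1: 15>12, skip
j=2: 20>12, skip
j=3: 8≤12, i=0, swap(0,3) ⇒ 8 15 20 16 2 9 14 18 17 12
j=4: 2≤12, i=1, swap(1,4) ⇒ 8 2 20 16 15 9 14 18 17 12
j=5: 9≤12, i=2, swap(2,5) ⇒ 8 2 9 16 15 20 14 18 17 12
j=6: 14>12, skip
j=7: 18>12, skip
j=8: 17>12, skip
swap(3,9) ⇒ 8 2 9 12 15 20 14 18 17 16; return 3

8 2 9 12 15 20 14 18 17 16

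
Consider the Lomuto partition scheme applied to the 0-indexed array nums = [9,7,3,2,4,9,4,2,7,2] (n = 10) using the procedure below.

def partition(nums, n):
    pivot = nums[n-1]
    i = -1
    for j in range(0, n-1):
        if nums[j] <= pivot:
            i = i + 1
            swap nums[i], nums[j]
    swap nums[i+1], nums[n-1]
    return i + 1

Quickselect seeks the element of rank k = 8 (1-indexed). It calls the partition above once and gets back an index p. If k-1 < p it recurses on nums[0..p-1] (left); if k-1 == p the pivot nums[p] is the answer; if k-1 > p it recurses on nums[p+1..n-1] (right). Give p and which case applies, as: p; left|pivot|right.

2; right

pivot = nums[9] = 2; i = -1
j=0: nums[0]=9 > 2 → no swap
j=1: nums[1]=7 > 2 → no swap
j=2: nums[2]=3 > 2 → no swap
j=3: nums[3]=2 ≤ 2 → i=0, swap nums[0],nums[3] → [2,7,3,9,4,9,4,2,7,2]
j=4: nums[4]=4 > 2 → no swap
j=5: nums[5]=9 > 2 → no swap
j=6: nums[6]=4 > 2 → no swap
j=7: nums[7]=2 ≤ 2 → i=1, swap nums[1],nums[7] → [2,2,3,9,4,9,4,7,7,2]
j=8: nums[8]=7 > 2 → no swap
final swap nums[2],nums[9] → [2,2,2,9,4,9,4,7,7,3]; return 2
p = 2; k-1 = 7 > 2 ⇒ right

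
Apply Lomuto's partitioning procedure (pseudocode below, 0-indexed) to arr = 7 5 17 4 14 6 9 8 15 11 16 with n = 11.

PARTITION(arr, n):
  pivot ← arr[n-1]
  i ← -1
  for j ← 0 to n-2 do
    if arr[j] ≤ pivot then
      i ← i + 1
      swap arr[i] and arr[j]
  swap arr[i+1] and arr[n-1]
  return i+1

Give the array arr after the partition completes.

7 5 4 14 6 9 8 15 11 16 17

pivot=16, i=-1
j=0: 7≤16, i=0, swap(0,0) ⇒ 7 5 17 4 14 6 9 8 15 11 16
j=1: 5≤16, i=1, swap(1,1) ⇒ 7 5 17 4 14 6 9 8 15 11 16
j=2: 17>16, skip
j=3: 4≤16, i=2, swap(2,3) ⇒ 7 5 4 17 14 6 9 8 15 11 16
j=4: 14≤16, i=3, swap(3,4) ⇒ 7 5 4 14 17 6 9 8 15 11 16
j=5: 6≤16, i=4, swap(4,5) ⇒ 7 5 4 14 6 17 9 8 15 11 16
j=6: 9≤16, i=5, swap(5,6) ⇒ 7 5 4 14 6 9 17 8 15 11 16
j=7: 8≤16, i=6, swap(6,7) ⇒ 7 5 4 14 6 9 8 17 15 11 16
j=8: 15≤16, i=7, swap(7,8) ⇒ 7 5 4 14 6 9 8 15 17 11 16
j=9: 11≤16, i=8, swap(8,9) ⇒ 7 5 4 14 6 9 8 15 11 17 16
swap(9,10) ⇒ 7 5 4 14 6 9 8 15 11 16 17; return 9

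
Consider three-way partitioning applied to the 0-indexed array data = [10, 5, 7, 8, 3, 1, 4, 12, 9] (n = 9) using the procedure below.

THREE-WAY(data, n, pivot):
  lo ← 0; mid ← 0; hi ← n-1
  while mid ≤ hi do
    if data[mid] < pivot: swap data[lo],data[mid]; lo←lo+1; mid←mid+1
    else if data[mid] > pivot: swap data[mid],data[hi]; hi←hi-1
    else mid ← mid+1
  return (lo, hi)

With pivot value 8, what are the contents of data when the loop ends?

pivot = 8; lo=0, mid=0, hi=8
data[mid]=10>8: swap data[0],data[8]; hi=7 → [9, 5, 7, 8, 3, 1, 4, 12, 10]
data[mid]=9>8: swap data[0],data[7]; hi=6 → [12, 5, 7, 8, 3, 1, 4, 9, 10]
data[mid]=12>8: swap data[0],data[6]; hi=5 → [4, 5, 7, 8, 3, 1, 12, 9, 10]
data[mid]=4<8: swap data[0],data[0]; lo=1,mid=1 → [4, 5, 7, 8, 3, 1, 12, 9, 10]
data[mid]=5<8: swap data[1],data[1]; lo=2,mid=2 → [4, 5, 7, 8, 3, 1, 12, 9, 10]
data[mid]=7<8: swap data[2],data[2]; lo=3,mid=3 → [4, 5, 7, 8, 3, 1, 12, 9, 10]
data[mid]=8=8: mid=4
data[mid]=3<8: swap data[3],data[4]; lo=4,mid=5 → [4, 5, 7, 3, 8, 1, 12, 9, 10]
data[mid]=1<8: swap data[4],data[5]; lo=5,mid=6 → [4, 5, 7, 3, 1, 8, 12, 9, 10]
end: lo=5, hi=5; data = [4, 5, 7, 3, 1, 8, 12, 9, 10]

[4, 5, 7, 3, 1, 8, 12, 9, 10]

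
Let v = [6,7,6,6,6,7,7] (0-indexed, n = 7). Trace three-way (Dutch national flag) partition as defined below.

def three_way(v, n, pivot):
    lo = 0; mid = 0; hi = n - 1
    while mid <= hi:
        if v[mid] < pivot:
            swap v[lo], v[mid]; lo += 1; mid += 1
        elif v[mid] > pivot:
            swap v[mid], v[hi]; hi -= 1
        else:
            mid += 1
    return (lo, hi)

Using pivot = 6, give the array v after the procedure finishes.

lo=0 mid=0 hi=6
6=6: mid=1
7>6: swap(1,6), hi=5 ⇒ [6,7,6,6,6,7,7]
7>6: swap(1,5), hi=4 ⇒ [6,7,6,6,6,7,7]
7>6: swap(1,4), hi=3 ⇒ [6,6,6,6,7,7,7]
6=6: mid=2
6=6: mid=3
6=6: mid=4
done. lo=0 hi=3; v=[6,6,6,6,7,7,7]

[6,6,6,6,7,7,7]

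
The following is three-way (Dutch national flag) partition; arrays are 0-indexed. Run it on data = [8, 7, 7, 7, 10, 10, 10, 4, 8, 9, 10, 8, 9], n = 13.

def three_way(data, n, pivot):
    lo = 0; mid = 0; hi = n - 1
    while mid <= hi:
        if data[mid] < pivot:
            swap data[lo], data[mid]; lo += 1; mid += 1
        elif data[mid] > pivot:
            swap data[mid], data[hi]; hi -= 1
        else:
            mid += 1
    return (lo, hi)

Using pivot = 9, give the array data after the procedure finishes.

[8, 7, 7, 7, 8, 4, 8, 9, 9, 10, 10, 10, 10]

pivot = 9; lo=0, mid=0, hi=12
data[mid]=8<9: swap data[0],data[0]; lo=1,mid=1 → [8, 7, 7, 7, 10, 10, 10, 4, 8, 9, 10, 8, 9]
data[mid]=7<9: swap data[1],data[1]; lo=2,mid=2 → [8, 7, 7, 7, 10, 10, 10, 4, 8, 9, 10, 8, 9]
data[mid]=7<9: swap data[2],data[2]; lo=3,mid=3 → [8, 7, 7, 7, 10, 10, 10, 4, 8, 9, 10, 8, 9]
data[mid]=7<9: swap data[3],data[3]; lo=4,mid=4 → [8, 7, 7, 7, 10, 10, 10, 4, 8, 9, 10, 8, 9]
data[mid]=10>9: swap data[4],data[12]; hi=11 → [8, 7, 7, 7, 9, 10, 10, 4, 8, 9, 10, 8, 10]
data[mid]=9=9: mid=5
data[mid]=10>9: swap data[5],data[11]; hi=10 → [8, 7, 7, 7, 9, 8, 10, 4, 8, 9, 10, 10, 10]
data[mid]=8<9: swap data[4],data[5]; lo=5,mid=6 → [8, 7, 7, 7, 8, 9, 10, 4, 8, 9, 10, 10, 10]
data[mid]=10>9: swap data[6],data[10]; hi=9 → [8, 7, 7, 7, 8, 9, 10, 4, 8, 9, 10, 10, 10]
data[mid]=10>9: swap data[6],data[9]; hi=8 → [8, 7, 7, 7, 8, 9, 9, 4, 8, 10, 10, 10, 10]
data[mid]=9=9: mid=7
data[mid]=4<9: swap data[5],data[7]; lo=6,mid=8 → [8, 7, 7, 7, 8, 4, 9, 9, 8, 10, 10, 10, 10]
data[mid]=8<9: swap data[6],data[8]; lo=7,mid=9 → [8, 7, 7, 7, 8, 4, 8, 9, 9, 10, 10, 10, 10]
end: lo=7, hi=8; data = [8, 7, 7, 7, 8, 4, 8, 9, 9, 10, 10, 10, 10]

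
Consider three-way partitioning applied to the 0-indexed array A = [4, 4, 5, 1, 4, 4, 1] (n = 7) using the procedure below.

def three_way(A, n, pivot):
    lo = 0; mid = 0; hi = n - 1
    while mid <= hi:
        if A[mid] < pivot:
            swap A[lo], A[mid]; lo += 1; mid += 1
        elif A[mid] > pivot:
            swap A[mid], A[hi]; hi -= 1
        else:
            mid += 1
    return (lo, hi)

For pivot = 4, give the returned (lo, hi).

(2, 5)

pivot = 4; lo=0, mid=0, hi=6
A[mid]=4=4: mid=1
A[mid]=4=4: mid=2
A[mid]=5>4: swap A[2],A[6]; hi=5 → [4, 4, 1, 1, 4, 4, 5]
A[mid]=1<4: swap A[0],A[2]; lo=1,mid=3 → [1, 4, 4, 1, 4, 4, 5]
A[mid]=1<4: swap A[1],A[3]; lo=2,mid=4 → [1, 1, 4, 4, 4, 4, 5]
A[mid]=4=4: mid=5
A[mid]=4=4: mid=6
end: lo=2, hi=5; A = [1, 1, 4, 4, 4, 4, 5]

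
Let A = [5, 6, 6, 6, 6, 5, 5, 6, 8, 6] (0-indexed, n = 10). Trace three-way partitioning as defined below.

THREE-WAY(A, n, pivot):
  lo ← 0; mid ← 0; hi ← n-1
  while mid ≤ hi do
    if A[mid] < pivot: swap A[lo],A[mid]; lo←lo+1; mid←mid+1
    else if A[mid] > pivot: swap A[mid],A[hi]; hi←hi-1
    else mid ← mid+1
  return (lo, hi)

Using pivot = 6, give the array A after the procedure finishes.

pivot = 6; lo=0, mid=0, hi=9
A[mid]=5<6: swap A[0],A[0]; lo=1,mid=1 → [5, 6, 6, 6, 6, 5, 5, 6, 8, 6]
A[mid]=6=6: mid=2
A[mid]=6=6: mid=3
A[mid]=6=6: mid=4
A[mid]=6=6: mid=5
A[mid]=5<6: swap A[1],A[5]; lo=2,mid=6 → [5, 5, 6, 6, 6, 6, 5, 6, 8, 6]
A[mid]=5<6: swap A[2],A[6]; lo=3,mid=7 → [5, 5, 5, 6, 6, 6, 6, 6, 8, 6]
A[mid]=6=6: mid=8
A[mid]=8>6: swap A[8],A[9]; hi=8 → [5, 5, 5, 6, 6, 6, 6, 6, 6, 8]
A[mid]=6=6: mid=9
end: lo=3, hi=8; A = [5, 5, 5, 6, 6, 6, 6, 6, 6, 8]

[5, 5, 5, 6, 6, 6, 6, 6, 6, 8]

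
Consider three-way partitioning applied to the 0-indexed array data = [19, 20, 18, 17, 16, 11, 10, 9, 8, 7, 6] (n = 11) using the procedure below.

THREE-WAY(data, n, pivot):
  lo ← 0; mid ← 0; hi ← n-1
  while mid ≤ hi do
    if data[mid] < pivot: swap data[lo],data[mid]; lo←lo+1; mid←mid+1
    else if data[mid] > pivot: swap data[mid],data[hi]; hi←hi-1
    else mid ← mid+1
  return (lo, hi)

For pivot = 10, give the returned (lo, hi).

(4, 4)

pivot = 10; lo=0, mid=0, hi=10
data[mid]=19>10: swap data[0],data[10]; hi=9 → [6, 20, 18, 17, 16, 11, 10, 9, 8, 7, 19]
data[mid]=6<10: swap data[0],data[0]; lo=1,mid=1 → [6, 20, 18, 17, 16, 11, 10, 9, 8, 7, 19]
data[mid]=20>10: swap data[1],data[9]; hi=8 → [6, 7, 18, 17, 16, 11, 10, 9, 8, 20, 19]
data[mid]=7<10: swap data[1],data[1]; lo=2,mid=2 → [6, 7, 18, 17, 16, 11, 10, 9, 8, 20, 19]
data[mid]=18>10: swap data[2],data[8]; hi=7 → [6, 7, 8, 17, 16, 11, 10, 9, 18, 20, 19]
data[mid]=8<10: swap data[2],data[2]; lo=3,mid=3 → [6, 7, 8, 17, 16, 11, 10, 9, 18, 20, 19]
data[mid]=17>10: swap data[3],data[7]; hi=6 → [6, 7, 8, 9, 16, 11, 10, 17, 18, 20, 19]
data[mid]=9<10: swap data[3],data[3]; lo=4,mid=4 → [6, 7, 8, 9, 16, 11, 10, 17, 18, 20, 19]
data[mid]=16>10: swap data[4],data[6]; hi=5 → [6, 7, 8, 9, 10, 11, 16, 17, 18, 20, 19]
data[mid]=10=10: mid=5
data[mid]=11>10: swap data[5],data[5]; hi=4 → [6, 7, 8, 9, 10, 11, 16, 17, 18, 20, 19]
end: lo=4, hi=4; data = [6, 7, 8, 9, 10, 11, 16, 17, 18, 20, 19]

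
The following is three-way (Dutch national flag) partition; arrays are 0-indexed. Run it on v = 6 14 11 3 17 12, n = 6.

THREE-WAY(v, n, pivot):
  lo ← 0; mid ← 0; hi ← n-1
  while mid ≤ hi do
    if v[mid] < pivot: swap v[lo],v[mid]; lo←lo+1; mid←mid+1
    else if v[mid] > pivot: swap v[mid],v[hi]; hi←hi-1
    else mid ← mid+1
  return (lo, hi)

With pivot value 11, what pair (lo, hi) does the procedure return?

pivot = 11; lo=0, mid=0, hi=5
v[mid]=6<11: swap v[0],v[0]; lo=1,mid=1 → 6 14 11 3 17 12
v[mid]=14>11: swap v[1],v[5]; hi=4 → 6 12 11 3 17 14
v[mid]=12>11: swap v[1],v[4]; hi=3 → 6 17 11 3 12 14
v[mid]=17>11: swap v[1],v[3]; hi=2 → 6 3 11 17 12 14
v[mid]=3<11: swap v[1],v[1]; lo=2,mid=2 → 6 3 11 17 12 14
v[mid]=11=11: mid=3
end: lo=2, hi=2; v = 6 3 11 17 12 14

(2, 2)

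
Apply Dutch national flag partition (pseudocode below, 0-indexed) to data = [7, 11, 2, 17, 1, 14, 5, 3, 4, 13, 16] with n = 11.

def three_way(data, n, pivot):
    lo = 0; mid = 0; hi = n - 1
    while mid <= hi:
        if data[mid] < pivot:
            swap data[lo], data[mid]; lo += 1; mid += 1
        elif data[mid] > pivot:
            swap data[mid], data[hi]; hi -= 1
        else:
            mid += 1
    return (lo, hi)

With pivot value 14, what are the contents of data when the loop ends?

lo=0 mid=0 hi=10
7<14: swap(0,0), lo=1 mid=1 ⇒ [7, 11, 2, 17, 1, 14, 5, 3, 4, 13, 16]
11<14: swap(1,1), lo=2 mid=2 ⇒ [7, 11, 2, 17, 1, 14, 5, 3, 4, 13, 16]
2<14: swap(2,2), lo=3 mid=3 ⇒ [7, 11, 2, 17, 1, 14, 5, 3, 4, 13, 16]
17>14: swap(3,10), hi=9 ⇒ [7, 11, 2, 16, 1, 14, 5, 3, 4, 13, 17]
16>14: swap(3,9), hi=8 ⇒ [7, 11, 2, 13, 1, 14, 5, 3, 4, 16, 17]
13<14: swap(3,3), lo=4 mid=4 ⇒ [7, 11, 2, 13, 1, 14, 5, 3, 4, 16, 17]
1<14: swap(4,4), lo=5 mid=5 ⇒ [7, 11, 2, 13, 1, 14, 5, 3, 4, 16, 17]
14=14: mid=6
5<14: swap(5,6), lo=6 mid=7 ⇒ [7, 11, 2, 13, 1, 5, 14, 3, 4, 16, 17]
3<14: swap(6,7), lo=7 mid=8 ⇒ [7, 11, 2, 13, 1, 5, 3, 14, 4, 16, 17]
4<14: swap(7,8), lo=8 mid=9 ⇒ [7, 11, 2, 13, 1, 5, 3, 4, 14, 16, 17]
done. lo=8 hi=8; data=[7, 11, 2, 13, 1, 5, 3, 4, 14, 16, 17]

[7, 11, 2, 13, 1, 5, 3, 4, 14, 16, 17]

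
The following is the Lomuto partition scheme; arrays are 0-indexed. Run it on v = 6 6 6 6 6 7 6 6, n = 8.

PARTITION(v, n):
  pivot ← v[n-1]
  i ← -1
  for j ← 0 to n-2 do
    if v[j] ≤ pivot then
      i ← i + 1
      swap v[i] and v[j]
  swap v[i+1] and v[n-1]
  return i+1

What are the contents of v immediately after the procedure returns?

pivot=6, i=-1
j=0: 6≤6, i=0, swap(0,0) ⇒ 6 6 6 6 6 7 6 6
j=1: 6≤6, i=1, swap(1,1) ⇒ 6 6 6 6 6 7 6 6
j=2: 6≤6, i=2, swap(2,2) ⇒ 6 6 6 6 6 7 6 6
j=3: 6≤6, i=3, swap(3,3) ⇒ 6 6 6 6 6 7 6 6
j=4: 6≤6, i=4, swap(4,4) ⇒ 6 6 6 6 6 7 6 6
j=5: 7>6, skip
j=6: 6≤6, i=5, swap(5,6) ⇒ 6 6 6 6 6 6 7 6
swap(6,7) ⇒ 6 6 6 6 6 6 6 7; return 6

6 6 6 6 6 6 6 7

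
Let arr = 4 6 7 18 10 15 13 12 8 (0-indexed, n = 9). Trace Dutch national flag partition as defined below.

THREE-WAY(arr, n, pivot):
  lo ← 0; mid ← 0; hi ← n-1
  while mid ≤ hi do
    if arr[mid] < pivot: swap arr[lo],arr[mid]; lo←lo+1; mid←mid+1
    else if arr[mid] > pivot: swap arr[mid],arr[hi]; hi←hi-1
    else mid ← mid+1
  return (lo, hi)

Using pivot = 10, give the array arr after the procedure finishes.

4 6 7 8 10 13 12 15 18

pivot = 10; lo=0, mid=0, hi=8
arr[mid]=4<10: swap arr[0],arr[0]; lo=1,mid=1 → 4 6 7 18 10 15 13 12 8
arr[mid]=6<10: swap arr[1],arr[1]; lo=2,mid=2 → 4 6 7 18 10 15 13 12 8
arr[mid]=7<10: swap arr[2],arr[2]; lo=3,mid=3 → 4 6 7 18 10 15 13 12 8
arr[mid]=18>10: swap arr[3],arr[8]; hi=7 → 4 6 7 8 10 15 13 12 18
arr[mid]=8<10: swap arr[3],arr[3]; lo=4,mid=4 → 4 6 7 8 10 15 13 12 18
arr[mid]=10=10: mid=5
arr[mid]=15>10: swap arr[5],arr[7]; hi=6 → 4 6 7 8 10 12 13 15 18
arr[mid]=12>10: swap arr[5],arr[6]; hi=5 → 4 6 7 8 10 13 12 15 18
arr[mid]=13>10: swap arr[5],arr[5]; hi=4 → 4 6 7 8 10 13 12 15 18
end: lo=4, hi=4; arr = 4 6 7 8 10 13 12 15 18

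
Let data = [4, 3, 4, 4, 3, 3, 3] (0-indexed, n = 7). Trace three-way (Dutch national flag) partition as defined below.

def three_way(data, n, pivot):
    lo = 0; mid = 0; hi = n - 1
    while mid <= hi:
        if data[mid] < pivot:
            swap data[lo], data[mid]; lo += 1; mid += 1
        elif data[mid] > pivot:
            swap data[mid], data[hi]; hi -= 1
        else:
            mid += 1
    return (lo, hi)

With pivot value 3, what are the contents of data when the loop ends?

[3, 3, 3, 3, 4, 4, 4]

pivot = 3; lo=0, mid=0, hi=6
data[mid]=4>3: swap data[0],data[6]; hi=5 → [3, 3, 4, 4, 3, 3, 4]
data[mid]=3=3: mid=1
data[mid]=3=3: mid=2
data[mid]=4>3: swap data[2],data[5]; hi=4 → [3, 3, 3, 4, 3, 4, 4]
data[mid]=3=3: mid=3
data[mid]=4>3: swap data[3],data[4]; hi=3 → [3, 3, 3, 3, 4, 4, 4]
data[mid]=3=3: mid=4
end: lo=0, hi=3; data = [3, 3, 3, 3, 4, 4, 4]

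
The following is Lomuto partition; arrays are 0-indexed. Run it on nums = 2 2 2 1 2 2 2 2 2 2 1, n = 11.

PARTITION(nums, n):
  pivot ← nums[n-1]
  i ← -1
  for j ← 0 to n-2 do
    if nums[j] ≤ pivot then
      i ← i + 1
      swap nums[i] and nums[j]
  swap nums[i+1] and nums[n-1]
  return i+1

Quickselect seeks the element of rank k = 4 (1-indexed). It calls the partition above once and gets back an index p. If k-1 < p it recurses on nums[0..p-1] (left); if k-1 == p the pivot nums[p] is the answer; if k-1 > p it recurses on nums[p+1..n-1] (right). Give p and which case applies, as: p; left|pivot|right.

pivot=1, i=-1
j=0: 2>1, skip
j=1: 2>1, skip
j=2: 2>1, skip
j=3: 1≤1, i=0, swap(0,3) ⇒ 1 2 2 2 2 2 2 2 2 2 1
j=4: 2>1, skip
j=5: 2>1, skip
j=6: 2>1, skip
j=7: 2>1, skip
j=8: 2>1, skip
j=9: 2>1, skip
swap(1,10) ⇒ 1 1 2 2 2 2 2 2 2 2 2; return 1
p = 1; k-1 = 3 > 1 ⇒ right

1; right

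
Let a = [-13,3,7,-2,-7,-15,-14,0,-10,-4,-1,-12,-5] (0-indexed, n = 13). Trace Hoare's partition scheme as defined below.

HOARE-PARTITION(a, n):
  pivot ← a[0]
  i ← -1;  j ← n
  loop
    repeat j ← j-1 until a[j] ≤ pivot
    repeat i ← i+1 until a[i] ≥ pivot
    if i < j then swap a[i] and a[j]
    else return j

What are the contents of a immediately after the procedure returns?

pivot=-13
j stops at 6 (-14), i stops at 0 (-13); swap ⇒ [-14,3,7,-2,-7,-15,-13,0,-10,-4,-1,-12,-5]
j stops at 5 (-15), i stops at 1 (3); swap ⇒ [-14,-15,7,-2,-7,3,-13,0,-10,-4,-1,-12,-5]
j stops at 1, i stops at 2; i≥j ⇒ return 1. a=[-14,-15,7,-2,-7,3,-13,0,-10,-4,-1,-12,-5]

[-14,-15,7,-2,-7,3,-13,0,-10,-4,-1,-12,-5]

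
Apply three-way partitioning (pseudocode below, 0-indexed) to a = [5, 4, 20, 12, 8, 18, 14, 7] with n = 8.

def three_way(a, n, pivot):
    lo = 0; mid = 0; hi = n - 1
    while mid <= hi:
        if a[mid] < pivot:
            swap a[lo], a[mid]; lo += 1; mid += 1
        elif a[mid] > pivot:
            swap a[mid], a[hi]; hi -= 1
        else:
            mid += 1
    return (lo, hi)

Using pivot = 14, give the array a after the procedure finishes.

[5, 4, 7, 12, 8, 14, 18, 20]

lo=0 mid=0 hi=7
5<14: swap(0,0), lo=1 mid=1 ⇒ [5, 4, 20, 12, 8, 18, 14, 7]
4<14: swap(1,1), lo=2 mid=2 ⇒ [5, 4, 20, 12, 8, 18, 14, 7]
20>14: swap(2,7), hi=6 ⇒ [5, 4, 7, 12, 8, 18, 14, 20]
7<14: swap(2,2), lo=3 mid=3 ⇒ [5, 4, 7, 12, 8, 18, 14, 20]
12<14: swap(3,3), lo=4 mid=4 ⇒ [5, 4, 7, 12, 8, 18, 14, 20]
8<14: swap(4,4), lo=5 mid=5 ⇒ [5, 4, 7, 12, 8, 18, 14, 20]
18>14: swap(5,6), hi=5 ⇒ [5, 4, 7, 12, 8, 14, 18, 20]
14=14: mid=6
done. lo=5 hi=5; a=[5, 4, 7, 12, 8, 14, 18, 20]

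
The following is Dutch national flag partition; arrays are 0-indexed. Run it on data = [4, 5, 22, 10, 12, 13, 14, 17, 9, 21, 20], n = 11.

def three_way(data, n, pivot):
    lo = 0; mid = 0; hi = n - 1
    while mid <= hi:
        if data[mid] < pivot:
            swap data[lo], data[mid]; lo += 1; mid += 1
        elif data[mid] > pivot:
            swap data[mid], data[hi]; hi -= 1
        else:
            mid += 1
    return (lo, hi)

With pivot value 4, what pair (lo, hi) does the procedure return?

(0, 0)

pivot = 4; lo=0, mid=0, hi=10
data[mid]=4=4: mid=1
data[mid]=5>4: swap data[1],data[10]; hi=9 → [4, 20, 22, 10, 12, 13, 14, 17, 9, 21, 5]
data[mid]=20>4: swap data[1],data[9]; hi=8 → [4, 21, 22, 10, 12, 13, 14, 17, 9, 20, 5]
data[mid]=21>4: swap data[1],data[8]; hi=7 → [4, 9, 22, 10, 12, 13, 14, 17, 21, 20, 5]
data[mid]=9>4: swap data[1],data[7]; hi=6 → [4, 17, 22, 10, 12, 13, 14, 9, 21, 20, 5]
data[mid]=17>4: swap data[1],data[6]; hi=5 → [4, 14, 22, 10, 12, 13, 17, 9, 21, 20, 5]
data[mid]=14>4: swap data[1],data[5]; hi=4 → [4, 13, 22, 10, 12, 14, 17, 9, 21, 20, 5]
data[mid]=13>4: swap data[1],data[4]; hi=3 → [4, 12, 22, 10, 13, 14, 17, 9, 21, 20, 5]
data[mid]=12>4: swap data[1],data[3]; hi=2 → [4, 10, 22, 12, 13, 14, 17, 9, 21, 20, 5]
data[mid]=10>4: swap data[1],data[2]; hi=1 → [4, 22, 10, 12, 13, 14, 17, 9, 21, 20, 5]
data[mid]=22>4: swap data[1],data[1]; hi=0 → [4, 22, 10, 12, 13, 14, 17, 9, 21, 20, 5]
end: lo=0, hi=0; data = [4, 22, 10, 12, 13, 14, 17, 9, 21, 20, 5]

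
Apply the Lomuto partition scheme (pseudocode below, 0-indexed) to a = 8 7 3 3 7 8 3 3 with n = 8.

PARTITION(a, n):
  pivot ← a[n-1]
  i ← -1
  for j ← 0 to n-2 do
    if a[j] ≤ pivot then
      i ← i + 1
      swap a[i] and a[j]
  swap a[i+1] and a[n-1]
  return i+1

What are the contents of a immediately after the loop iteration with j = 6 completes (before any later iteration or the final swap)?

3 3 3 7 7 8 8 3

pivot=3, i=-1
j=0: 8>3, skip
j=1: 7>3, skip
j=2: 3≤3, i=0, swap(0,2) ⇒ 3 7 8 3 7 8 3 3
j=3: 3≤3, i=1, swap(1,3) ⇒ 3 3 8 7 7 8 3 3
j=4: 7>3, skip
j=5: 8>3, skip
j=6: 3≤3, i=2, swap(2,6) ⇒ 3 3 3 7 7 8 8 3
(after j=6) a = 3 3 3 7 7 8 8 3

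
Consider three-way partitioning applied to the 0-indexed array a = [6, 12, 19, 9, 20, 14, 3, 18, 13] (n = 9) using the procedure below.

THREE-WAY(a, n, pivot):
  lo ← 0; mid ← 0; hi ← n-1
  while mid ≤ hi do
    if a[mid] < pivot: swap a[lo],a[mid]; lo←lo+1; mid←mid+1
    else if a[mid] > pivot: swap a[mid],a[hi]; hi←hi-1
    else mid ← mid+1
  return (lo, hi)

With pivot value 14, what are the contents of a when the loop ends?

pivot = 14; lo=0, mid=0, hi=8
a[mid]=6<14: swap a[0],a[0]; lo=1,mid=1 → [6, 12, 19, 9, 20, 14, 3, 18, 13]
a[mid]=12<14: swap a[1],a[1]; lo=2,mid=2 → [6, 12, 19, 9, 20, 14, 3, 18, 13]
a[mid]=19>14: swap a[2],a[8]; hi=7 → [6, 12, 13, 9, 20, 14, 3, 18, 19]
a[mid]=13<14: swap a[2],a[2]; lo=3,mid=3 → [6, 12, 13, 9, 20, 14, 3, 18, 19]
a[mid]=9<14: swap a[3],a[3]; lo=4,mid=4 → [6, 12, 13, 9, 20, 14, 3, 18, 19]
a[mid]=20>14: swap a[4],a[7]; hi=6 → [6, 12, 13, 9, 18, 14, 3, 20, 19]
a[mid]=18>14: swap a[4],a[6]; hi=5 → [6, 12, 13, 9, 3, 14, 18, 20, 19]
a[mid]=3<14: swap a[4],a[4]; lo=5,mid=5 → [6, 12, 13, 9, 3, 14, 18, 20, 19]
a[mid]=14=14: mid=6
end: lo=5, hi=5; a = [6, 12, 13, 9, 3, 14, 18, 20, 19]

[6, 12, 13, 9, 3, 14, 18, 20, 19]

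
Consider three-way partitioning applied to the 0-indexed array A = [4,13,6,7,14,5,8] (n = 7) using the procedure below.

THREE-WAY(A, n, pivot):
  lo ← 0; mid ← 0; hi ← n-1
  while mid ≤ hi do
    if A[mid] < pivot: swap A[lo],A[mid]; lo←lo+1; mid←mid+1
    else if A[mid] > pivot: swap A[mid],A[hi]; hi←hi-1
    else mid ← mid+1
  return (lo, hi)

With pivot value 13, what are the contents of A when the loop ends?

[4,6,7,8,5,13,14]

pivot = 13; lo=0, mid=0, hi=6
A[mid]=4<13: swap A[0],A[0]; lo=1,mid=1 → [4,13,6,7,14,5,8]
A[mid]=13=13: mid=2
A[mid]=6<13: swap A[1],A[2]; lo=2,mid=3 → [4,6,13,7,14,5,8]
A[mid]=7<13: swap A[2],A[3]; lo=3,mid=4 → [4,6,7,13,14,5,8]
A[mid]=14>13: swap A[4],A[6]; hi=5 → [4,6,7,13,8,5,14]
A[mid]=8<13: swap A[3],A[4]; lo=4,mid=5 → [4,6,7,8,13,5,14]
A[mid]=5<13: swap A[4],A[5]; lo=5,mid=6 → [4,6,7,8,5,13,14]
end: lo=5, hi=5; A = [4,6,7,8,5,13,14]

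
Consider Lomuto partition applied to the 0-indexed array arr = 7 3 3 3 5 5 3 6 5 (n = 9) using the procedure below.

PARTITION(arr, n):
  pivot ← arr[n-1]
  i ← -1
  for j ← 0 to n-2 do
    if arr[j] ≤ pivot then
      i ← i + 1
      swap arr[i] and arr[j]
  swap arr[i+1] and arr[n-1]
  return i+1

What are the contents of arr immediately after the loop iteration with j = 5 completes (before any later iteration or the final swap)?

3 3 3 5 5 7 3 6 5

pivot = arr[8] = 5; i = -1
j=0: arr[0]=7 > 5 → no swap
j=1: arr[1]=3 ≤ 5 → i=0, swap arr[0],arr[1] → 3 7 3 3 5 5 3 6 5
j=2: arr[2]=3 ≤ 5 → i=1, swap arr[1],arr[2] → 3 3 7 3 5 5 3 6 5
j=3: arr[3]=3 ≤ 5 → i=2, swap arr[2],arr[3] → 3 3 3 7 5 5 3 6 5
j=4: arr[4]=5 ≤ 5 → i=3, swap arr[3],arr[4] → 3 3 3 5 7 5 3 6 5
j=5: arr[5]=5 ≤ 5 → i=4, swap arr[4],arr[5] → 3 3 3 5 5 7 3 6 5
(after j=5) arr = 3 3 3 5 5 7 3 6 5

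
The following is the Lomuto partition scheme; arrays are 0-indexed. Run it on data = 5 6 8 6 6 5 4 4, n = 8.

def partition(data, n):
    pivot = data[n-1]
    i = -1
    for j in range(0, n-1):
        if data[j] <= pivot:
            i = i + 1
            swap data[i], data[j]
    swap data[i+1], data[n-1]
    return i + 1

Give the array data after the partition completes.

pivot = data[7] = 4; i = -1
j=0: data[0]=5 > 4 → no swap
j=1: data[1]=6 > 4 → no swap
j=2: data[2]=8 > 4 → no swap
j=3: data[3]=6 > 4 → no swap
j=4: data[4]=6 > 4 → no swap
j=5: data[5]=5 > 4 → no swap
j=6: data[6]=4 ≤ 4 → i=0, swap data[0],data[6] → 4 6 8 6 6 5 5 4
final swap data[1],data[7] → 4 4 8 6 6 5 5 6; return 1

4 4 8 6 6 5 5 6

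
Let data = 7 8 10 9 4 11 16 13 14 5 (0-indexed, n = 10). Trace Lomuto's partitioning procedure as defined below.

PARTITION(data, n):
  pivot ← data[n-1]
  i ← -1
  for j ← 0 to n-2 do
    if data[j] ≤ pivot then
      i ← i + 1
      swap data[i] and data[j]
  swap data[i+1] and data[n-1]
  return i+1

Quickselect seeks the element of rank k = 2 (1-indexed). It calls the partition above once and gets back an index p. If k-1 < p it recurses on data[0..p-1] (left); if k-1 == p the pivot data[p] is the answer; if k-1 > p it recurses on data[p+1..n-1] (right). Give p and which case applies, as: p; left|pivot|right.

pivot = data[9] = 5; i = -1
j=0: data[0]=7 > 5 → no swap
j=1: data[1]=8 > 5 → no swap
j=2: data[2]=10 > 5 → no swap
j=3: data[3]=9 > 5 → no swap
j=4: data[4]=4 ≤ 5 → i=0, swap data[0],data[4] → 4 8 10 9 7 11 16 13 14 5
j=5: data[5]=11 > 5 → no swap
j=6: data[6]=16 > 5 → no swap
j=7: data[7]=13 > 5 → no swap
j=8: data[8]=14 > 5 → no swap
final swap data[1],data[9] → 4 5 10 9 7 11 16 13 14 8; return 1
p = 1; k-1 = 1 == 1 ⇒ pivot

1; pivot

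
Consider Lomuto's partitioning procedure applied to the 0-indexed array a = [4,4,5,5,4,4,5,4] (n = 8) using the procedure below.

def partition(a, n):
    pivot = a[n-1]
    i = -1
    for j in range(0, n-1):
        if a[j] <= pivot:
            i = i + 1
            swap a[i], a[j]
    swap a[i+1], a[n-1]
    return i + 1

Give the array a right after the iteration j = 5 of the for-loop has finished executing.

[4,4,4,4,5,5,5,4]

pivot = a[7] = 4; i = -1
j=0: a[0]=4 ≤ 4 → i=0, swap a[0],a[0] (no change) → [4,4,5,5,4,4,5,4]
j=1: a[1]=4 ≤ 4 → i=1, swap a[1],a[1] (no change) → [4,4,5,5,4,4,5,4]
j=2: a[2]=5 > 4 → no swap
j=3: a[3]=5 > 4 → no swap
j=4: a[4]=4 ≤ 4 → i=2, swap a[2],a[4] → [4,4,4,5,5,4,5,4]
j=5: a[5]=4 ≤ 4 → i=3, swap a[3],a[5] → [4,4,4,4,5,5,5,4]
(after j=5) a = [4,4,4,4,5,5,5,4]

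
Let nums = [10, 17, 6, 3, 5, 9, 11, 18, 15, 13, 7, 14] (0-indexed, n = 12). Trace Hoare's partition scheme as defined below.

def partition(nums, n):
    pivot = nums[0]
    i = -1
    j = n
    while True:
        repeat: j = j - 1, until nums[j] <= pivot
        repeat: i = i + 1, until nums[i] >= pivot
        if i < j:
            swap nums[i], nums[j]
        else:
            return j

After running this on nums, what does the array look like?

pivot=10
j stops at 10 (7), i stops at 0 (10); swap ⇒ [7, 17, 6, 3, 5, 9, 11, 18, 15, 13, 10, 14]
j stops at 5 (9), i stops at 1 (17); swap ⇒ [7, 9, 6, 3, 5, 17, 11, 18, 15, 13, 10, 14]
j stops at 4, i stops at 5; i≥j ⇒ return 4. nums=[7, 9, 6, 3, 5, 17, 11, 18, 15, 13, 10, 14]

[7, 9, 6, 3, 5, 17, 11, 18, 15, 13, 10, 14]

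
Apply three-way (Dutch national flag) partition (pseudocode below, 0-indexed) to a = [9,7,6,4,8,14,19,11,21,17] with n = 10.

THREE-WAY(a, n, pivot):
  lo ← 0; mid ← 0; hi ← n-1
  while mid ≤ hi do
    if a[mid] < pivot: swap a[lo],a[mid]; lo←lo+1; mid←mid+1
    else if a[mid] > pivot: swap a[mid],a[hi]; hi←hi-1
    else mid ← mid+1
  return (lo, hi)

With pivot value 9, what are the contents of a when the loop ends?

[7,6,4,8,9,19,11,21,17,14]

pivot = 9; lo=0, mid=0, hi=9
a[mid]=9=9: mid=1
a[mid]=7<9: swap a[0],a[1]; lo=1,mid=2 → [7,9,6,4,8,14,19,11,21,17]
a[mid]=6<9: swap a[1],a[2]; lo=2,mid=3 → [7,6,9,4,8,14,19,11,21,17]
a[mid]=4<9: swap a[2],a[3]; lo=3,mid=4 → [7,6,4,9,8,14,19,11,21,17]
a[mid]=8<9: swap a[3],a[4]; lo=4,mid=5 → [7,6,4,8,9,14,19,11,21,17]
a[mid]=14>9: swap a[5],a[9]; hi=8 → [7,6,4,8,9,17,19,11,21,14]
a[mid]=17>9: swap a[5],a[8]; hi=7 → [7,6,4,8,9,21,19,11,17,14]
a[mid]=21>9: swap a[5],a[7]; hi=6 → [7,6,4,8,9,11,19,21,17,14]
a[mid]=11>9: swap a[5],a[6]; hi=5 → [7,6,4,8,9,19,11,21,17,14]
a[mid]=19>9: swap a[5],a[5]; hi=4 → [7,6,4,8,9,19,11,21,17,14]
end: lo=4, hi=4; a = [7,6,4,8,9,19,11,21,17,14]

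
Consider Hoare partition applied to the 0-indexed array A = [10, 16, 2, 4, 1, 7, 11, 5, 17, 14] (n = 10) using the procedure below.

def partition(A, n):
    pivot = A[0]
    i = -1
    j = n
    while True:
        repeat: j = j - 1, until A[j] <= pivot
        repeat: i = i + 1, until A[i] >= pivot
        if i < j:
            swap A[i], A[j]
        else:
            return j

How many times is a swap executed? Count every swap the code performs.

2

pivot=10
j stops at 7 (5), i stops at 0 (10); swap ⇒ [5, 16, 2, 4, 1, 7, 11, 10, 17, 14]
j stops at 5 (7), i stops at 1 (16); swap ⇒ [5, 7, 2, 4, 1, 16, 11, 10, 17, 14]
j stops at 4, i stops at 5; i≥j ⇒ return 4. A=[5, 7, 2, 4, 1, 16, 11, 10, 17, 14]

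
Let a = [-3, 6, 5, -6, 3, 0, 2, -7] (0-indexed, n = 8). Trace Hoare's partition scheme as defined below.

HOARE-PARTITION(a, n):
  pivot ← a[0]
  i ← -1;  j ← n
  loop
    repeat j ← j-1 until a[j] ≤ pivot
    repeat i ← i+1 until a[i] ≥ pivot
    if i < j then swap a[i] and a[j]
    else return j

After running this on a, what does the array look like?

pivot=-3
j stops at 7 (-7), i stops at 0 (-3); swap ⇒ [-7, 6, 5, -6, 3, 0, 2, -3]
j stops at 3 (-6), i stops at 1 (6); swap ⇒ [-7, -6, 5, 6, 3, 0, 2, -3]
j stops at 1, i stops at 2; i≥j ⇒ return 1. a=[-7, -6, 5, 6, 3, 0, 2, -3]

[-7, -6, 5, 6, 3, 0, 2, -3]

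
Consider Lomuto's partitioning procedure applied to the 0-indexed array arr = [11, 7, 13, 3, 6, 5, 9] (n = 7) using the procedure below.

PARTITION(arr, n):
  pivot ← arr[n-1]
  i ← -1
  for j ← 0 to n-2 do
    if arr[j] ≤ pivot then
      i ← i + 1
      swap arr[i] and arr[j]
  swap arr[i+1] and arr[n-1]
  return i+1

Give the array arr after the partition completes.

[7, 3, 6, 5, 9, 11, 13]

pivot=9, i=-1
j=0: 11>9, skip
j=1: 7≤9, i=0, swap(0,1) ⇒ [7, 11, 13, 3, 6, 5, 9]
j=2: 13>9, skip
j=3: 3≤9, i=1, swap(1,3) ⇒ [7, 3, 13, 11, 6, 5, 9]
j=4: 6≤9, i=2, swap(2,4) ⇒ [7, 3, 6, 11, 13, 5, 9]
j=5: 5≤9, i=3, swap(3,5) ⇒ [7, 3, 6, 5, 13, 11, 9]
swap(4,6) ⇒ [7, 3, 6, 5, 9, 11, 13]; return 4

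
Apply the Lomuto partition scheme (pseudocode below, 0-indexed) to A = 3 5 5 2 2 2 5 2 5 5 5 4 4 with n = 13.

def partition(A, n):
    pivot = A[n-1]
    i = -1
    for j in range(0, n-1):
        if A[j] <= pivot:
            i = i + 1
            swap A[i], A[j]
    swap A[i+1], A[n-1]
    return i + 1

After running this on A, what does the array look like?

pivot = A[12] = 4; i = -1
j=0: A[0]=3 ≤ 4 → i=0, swap A[0],A[0] (no change) → 3 5 5 2 2 2 5 2 5 5 5 4 4
j=1: A[1]=5 > 4 → no swap
j=2: A[2]=5 > 4 → no swap
j=3: A[3]=2 ≤ 4 → i=1, swap A[1],A[3] → 3 2 5 5 2 2 5 2 5 5 5 4 4
j=4: A[4]=2 ≤ 4 → i=2, swap A[2],A[4] → 3 2 2 5 5 2 5 2 5 5 5 4 4
j=5: A[5]=2 ≤ 4 → i=3, swap A[3],A[5] → 3 2 2 2 5 5 5 2 5 5 5 4 4
j=6: A[6]=5 > 4 → no swap
j=7: A[7]=2 ≤ 4 → i=4, swap A[4],A[7] → 3 2 2 2 2 5 5 5 5 5 5 4 4
j=8: A[8]=5 > 4 → no swap
j=9: A[9]=5 > 4 → no swap
j=10: A[10]=5 > 4 → no swap
j=11: A[11]=4 ≤ 4 → i=5, swap A[5],A[11] → 3 2 2 2 2 4 5 5 5 5 5 5 4
final swap A[6],A[12] → 3 2 2 2 2 4 4 5 5 5 5 5 5; return 6

3 2 2 2 2 4 4 5 5 5 5 5 5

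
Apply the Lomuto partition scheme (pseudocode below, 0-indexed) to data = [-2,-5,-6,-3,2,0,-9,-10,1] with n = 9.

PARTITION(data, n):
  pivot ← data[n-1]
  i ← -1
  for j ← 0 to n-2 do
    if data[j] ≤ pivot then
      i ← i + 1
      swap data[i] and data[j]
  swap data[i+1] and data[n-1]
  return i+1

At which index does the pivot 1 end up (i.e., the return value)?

7

pivot = data[8] = 1; i = -1
j=0: data[0]=-2 ≤ 1 → i=0, swap data[0],data[0] (no change) → [-2,-5,-6,-3,2,0,-9,-10,1]
j=1: data[1]=-5 ≤ 1 → i=1, swap data[1],data[1] (no change) → [-2,-5,-6,-3,2,0,-9,-10,1]
j=2: data[2]=-6 ≤ 1 → i=2, swap data[2],data[2] (no change) → [-2,-5,-6,-3,2,0,-9,-10,1]
j=3: data[3]=-3 ≤ 1 → i=3, swap data[3],data[3] (no change) → [-2,-5,-6,-3,2,0,-9,-10,1]
j=4: data[4]=2 > 1 → no swap
j=5: data[5]=0 ≤ 1 → i=4, swap data[4],data[5] → [-2,-5,-6,-3,0,2,-9,-10,1]
j=6: data[6]=-9 ≤ 1 → i=5, swap data[5],data[6] → [-2,-5,-6,-3,0,-9,2,-10,1]
j=7: data[7]=-10 ≤ 1 → i=6, swap data[6],data[7] → [-2,-5,-6,-3,0,-9,-10,2,1]
final swap data[7],data[8] → [-2,-5,-6,-3,0,-9,-10,1,2]; return 7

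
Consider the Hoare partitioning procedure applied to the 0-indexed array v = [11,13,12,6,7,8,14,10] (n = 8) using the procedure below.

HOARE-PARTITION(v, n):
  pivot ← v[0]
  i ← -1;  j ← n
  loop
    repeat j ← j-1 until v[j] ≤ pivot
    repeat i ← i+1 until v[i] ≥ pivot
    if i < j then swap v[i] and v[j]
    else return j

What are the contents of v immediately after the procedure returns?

pivot=11
j stops at 7 (10), i stops at 0 (11); swap ⇒ [10,13,12,6,7,8,14,11]
j stops at 5 (8), i stops at 1 (13); swap ⇒ [10,8,12,6,7,13,14,11]
j stops at 4 (7), i stops at 2 (12); swap ⇒ [10,8,7,6,12,13,14,11]
j stops at 3, i stops at 4; i≥j ⇒ return 3. v=[10,8,7,6,12,13,14,11]

[10,8,7,6,12,13,14,11]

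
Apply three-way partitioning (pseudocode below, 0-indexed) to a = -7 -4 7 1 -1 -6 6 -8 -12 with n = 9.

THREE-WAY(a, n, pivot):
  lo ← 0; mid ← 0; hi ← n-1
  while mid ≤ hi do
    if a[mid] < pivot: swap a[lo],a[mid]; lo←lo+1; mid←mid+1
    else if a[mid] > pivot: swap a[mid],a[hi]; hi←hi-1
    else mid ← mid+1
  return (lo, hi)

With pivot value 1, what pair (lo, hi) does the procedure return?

(6, 6)

pivot = 1; lo=0, mid=0, hi=8
a[mid]=-7<1: swap a[0],a[0]; lo=1,mid=1 → -7 -4 7 1 -1 -6 6 -8 -12
a[mid]=-4<1: swap a[1],a[1]; lo=2,mid=2 → -7 -4 7 1 -1 -6 6 -8 -12
a[mid]=7>1: swap a[2],a[8]; hi=7 → -7 -4 -12 1 -1 -6 6 -8 7
a[mid]=-12<1: swap a[2],a[2]; lo=3,mid=3 → -7 -4 -12 1 -1 -6 6 -8 7
a[mid]=1=1: mid=4
a[mid]=-1<1: swap a[3],a[4]; lo=4,mid=5 → -7 -4 -12 -1 1 -6 6 -8 7
a[mid]=-6<1: swap a[4],a[5]; lo=5,mid=6 → -7 -4 -12 -1 -6 1 6 -8 7
a[mid]=6>1: swap a[6],a[7]; hi=6 → -7 -4 -12 -1 -6 1 -8 6 7
a[mid]=-8<1: swap a[5],a[6]; lo=6,mid=7 → -7 -4 -12 -1 -6 -8 1 6 7
end: lo=6, hi=6; a = -7 -4 -12 -1 -6 -8 1 6 7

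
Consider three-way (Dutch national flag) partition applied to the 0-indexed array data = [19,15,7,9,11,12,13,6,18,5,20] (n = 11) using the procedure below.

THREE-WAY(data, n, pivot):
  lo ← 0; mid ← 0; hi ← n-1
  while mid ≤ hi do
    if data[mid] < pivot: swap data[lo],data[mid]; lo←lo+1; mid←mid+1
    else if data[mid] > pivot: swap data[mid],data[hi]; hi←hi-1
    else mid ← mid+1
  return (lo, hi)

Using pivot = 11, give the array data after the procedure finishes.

[5,6,7,9,11,13,12,18,15,20,19]

lo=0 mid=0 hi=10
19>11: swap(0,10), hi=9 ⇒ [20,15,7,9,11,12,13,6,18,5,19]
20>11: swap(0,9), hi=8 ⇒ [5,15,7,9,11,12,13,6,18,20,19]
5<11: swap(0,0), lo=1 mid=1 ⇒ [5,15,7,9,11,12,13,6,18,20,19]
15>11: swap(1,8), hi=7 ⇒ [5,18,7,9,11,12,13,6,15,20,19]
18>11: swap(1,7), hi=6 ⇒ [5,6,7,9,11,12,13,18,15,20,19]
6<11: swap(1,1), lo=2 mid=2 ⇒ [5,6,7,9,11,12,13,18,15,20,19]
7<11: swap(2,2), lo=3 mid=3 ⇒ [5,6,7,9,11,12,13,18,15,20,19]
9<11: swap(3,3), lo=4 mid=4 ⇒ [5,6,7,9,11,12,13,18,15,20,19]
11=11: mid=5
12>11: swap(5,6), hi=5 ⇒ [5,6,7,9,11,13,12,18,15,20,19]
13>11: swap(5,5), hi=4 ⇒ [5,6,7,9,11,13,12,18,15,20,19]
done. lo=4 hi=4; data=[5,6,7,9,11,13,12,18,15,20,19]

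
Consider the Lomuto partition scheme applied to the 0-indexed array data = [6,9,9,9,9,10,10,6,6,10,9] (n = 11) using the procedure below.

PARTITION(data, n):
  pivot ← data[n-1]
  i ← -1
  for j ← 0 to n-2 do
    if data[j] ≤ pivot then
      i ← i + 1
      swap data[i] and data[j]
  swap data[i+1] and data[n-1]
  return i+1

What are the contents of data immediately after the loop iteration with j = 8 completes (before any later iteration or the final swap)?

[6,9,9,9,9,6,6,10,10,10,9]

pivot = data[10] = 9; i = -1
j=0: data[0]=6 ≤ 9 → i=0, swap data[0],data[0] (no change) → [6,9,9,9,9,10,10,6,6,10,9]
j=1: data[1]=9 ≤ 9 → i=1, swap data[1],data[1] (no change) → [6,9,9,9,9,10,10,6,6,10,9]
j=2: data[2]=9 ≤ 9 → i=2, swap data[2],data[2] (no change) → [6,9,9,9,9,10,10,6,6,10,9]
j=3: data[3]=9 ≤ 9 → i=3, swap data[3],data[3] (no change) → [6,9,9,9,9,10,10,6,6,10,9]
j=4: data[4]=9 ≤ 9 → i=4, swap data[4],data[4] (no change) → [6,9,9,9,9,10,10,6,6,10,9]
j=5: data[5]=10 > 9 → no swap
j=6: data[6]=10 > 9 → no swap
j=7: data[7]=6 ≤ 9 → i=5, swap data[5],data[7] → [6,9,9,9,9,6,10,10,6,10,9]
j=8: data[8]=6 ≤ 9 → i=6, swap data[6],data[8] → [6,9,9,9,9,6,6,10,10,10,9]
(after j=8) data = [6,9,9,9,9,6,6,10,10,10,9]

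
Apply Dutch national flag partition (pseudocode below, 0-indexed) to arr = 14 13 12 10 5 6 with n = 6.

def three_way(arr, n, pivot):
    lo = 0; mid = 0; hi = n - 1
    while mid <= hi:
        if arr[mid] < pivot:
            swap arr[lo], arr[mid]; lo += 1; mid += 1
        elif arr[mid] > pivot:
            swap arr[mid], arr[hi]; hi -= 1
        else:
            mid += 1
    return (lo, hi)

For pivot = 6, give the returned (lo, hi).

(1, 1)

pivot = 6; lo=0, mid=0, hi=5
arr[mid]=14>6: swap arr[0],arr[5]; hi=4 → 6 13 12 10 5 14
arr[mid]=6=6: mid=1
arr[mid]=13>6: swap arr[1],arr[4]; hi=3 → 6 5 12 10 13 14
arr[mid]=5<6: swap arr[0],arr[1]; lo=1,mid=2 → 5 6 12 10 13 14
arr[mid]=12>6: swap arr[2],arr[3]; hi=2 → 5 6 10 12 13 14
arr[mid]=10>6: swap arr[2],arr[2]; hi=1 → 5 6 10 12 13 14
end: lo=1, hi=1; arr = 5 6 10 12 13 14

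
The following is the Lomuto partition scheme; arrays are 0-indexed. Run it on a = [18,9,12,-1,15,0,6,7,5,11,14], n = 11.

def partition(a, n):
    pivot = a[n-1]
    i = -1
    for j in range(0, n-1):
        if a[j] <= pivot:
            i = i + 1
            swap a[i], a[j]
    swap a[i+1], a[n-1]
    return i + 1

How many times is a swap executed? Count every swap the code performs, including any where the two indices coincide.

pivot=14, i=-1
j=0: 18>14, skip
j=1: 9≤14, i=0, swap(0,1) ⇒ [9,18,12,-1,15,0,6,7,5,11,14]
j=2: 12≤14, i=1, swap(1,2) ⇒ [9,12,18,-1,15,0,6,7,5,11,14]
j=3: -1≤14, i=2, swap(2,3) ⇒ [9,12,-1,18,15,0,6,7,5,11,14]
j=4: 15>14, skip
j=5: 0≤14, i=3, swap(3,5) ⇒ [9,12,-1,0,15,18,6,7,5,11,14]
j=6: 6≤14, i=4, swap(4,6) ⇒ [9,12,-1,0,6,18,15,7,5,11,14]
j=7: 7≤14, i=5, swap(5,7) ⇒ [9,12,-1,0,6,7,15,18,5,11,14]
j=8: 5≤14, i=6, swap(6,8) ⇒ [9,12,-1,0,6,7,5,18,15,11,14]
j=9: 11≤14, i=7, swap(7,9) ⇒ [9,12,-1,0,6,7,5,11,15,18,14]
swap(8,10) ⇒ [9,12,-1,0,6,7,5,11,14,18,15]; return 8

9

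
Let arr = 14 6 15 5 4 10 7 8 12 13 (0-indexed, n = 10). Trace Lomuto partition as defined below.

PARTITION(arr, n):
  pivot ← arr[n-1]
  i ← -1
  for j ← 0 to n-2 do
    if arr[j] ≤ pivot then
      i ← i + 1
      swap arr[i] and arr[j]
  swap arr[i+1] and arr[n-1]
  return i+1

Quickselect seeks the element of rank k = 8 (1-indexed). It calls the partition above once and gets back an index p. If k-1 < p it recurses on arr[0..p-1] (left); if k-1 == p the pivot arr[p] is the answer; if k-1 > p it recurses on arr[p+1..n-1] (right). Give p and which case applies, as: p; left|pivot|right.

pivot=13, i=-1
j=0: 14>13, skip
j=1: 6≤13, i=0, swap(0,1) ⇒ 6 14 15 5 4 10 7 8 12 13
j=2: 15>13, skip
j=3: 5≤13, i=1, swap(1,3) ⇒ 6 5 15 14 4 10 7 8 12 13
j=4: 4≤13, i=2, swap(2,4) ⇒ 6 5 4 14 15 10 7 8 12 13
j=5: 10≤13, i=3, swap(3,5) ⇒ 6 5 4 10 15 14 7 8 12 13
j=6: 7≤13, i=4, swap(4,6) ⇒ 6 5 4 10 7 14 15 8 12 13
j=7: 8≤13, i=5, swap(5,7) ⇒ 6 5 4 10 7 8 15 14 12 13
j=8: 12≤13, i=6, swap(6,8) ⇒ 6 5 4 10 7 8 12 14 15 13
swap(7,9) ⇒ 6 5 4 10 7 8 12 13 15 14; return 7
p = 7; k-1 = 7 == 7 ⇒ pivot

7; pivot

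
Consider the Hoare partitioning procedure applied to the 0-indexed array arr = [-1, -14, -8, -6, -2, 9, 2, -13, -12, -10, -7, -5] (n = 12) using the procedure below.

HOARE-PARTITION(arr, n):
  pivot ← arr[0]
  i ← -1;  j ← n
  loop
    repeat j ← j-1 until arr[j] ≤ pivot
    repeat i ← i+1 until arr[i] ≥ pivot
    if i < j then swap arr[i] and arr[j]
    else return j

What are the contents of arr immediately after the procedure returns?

[-5, -14, -8, -6, -2, -7, -10, -13, -12, 2, 9, -1]

pivot = arr[0] = -1; i = -1, j = 12
j→11 (arr[11]=-5≤-1), i→0 (arr[0]=-1≥-1); i<j, swap → [-5, -14, -8, -6, -2, 9, 2, -13, -12, -10, -7, -1]
j→10 (arr[10]=-7≤-1), i→5 (arr[5]=9≥-1); i<j, swap → [-5, -14, -8, -6, -2, -7, 2, -13, -12, -10, 9, -1]
j→9 (arr[9]=-10≤-1), i→6 (arr[6]=2≥-1); i<j, swap → [-5, -14, -8, -6, -2, -7, -10, -13, -12, 2, 9, -1]
j→8, i→9; i≥j, return j=8. arr = [-5, -14, -8, -6, -2, -7, -10, -13, -12, 2, 9, -1]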